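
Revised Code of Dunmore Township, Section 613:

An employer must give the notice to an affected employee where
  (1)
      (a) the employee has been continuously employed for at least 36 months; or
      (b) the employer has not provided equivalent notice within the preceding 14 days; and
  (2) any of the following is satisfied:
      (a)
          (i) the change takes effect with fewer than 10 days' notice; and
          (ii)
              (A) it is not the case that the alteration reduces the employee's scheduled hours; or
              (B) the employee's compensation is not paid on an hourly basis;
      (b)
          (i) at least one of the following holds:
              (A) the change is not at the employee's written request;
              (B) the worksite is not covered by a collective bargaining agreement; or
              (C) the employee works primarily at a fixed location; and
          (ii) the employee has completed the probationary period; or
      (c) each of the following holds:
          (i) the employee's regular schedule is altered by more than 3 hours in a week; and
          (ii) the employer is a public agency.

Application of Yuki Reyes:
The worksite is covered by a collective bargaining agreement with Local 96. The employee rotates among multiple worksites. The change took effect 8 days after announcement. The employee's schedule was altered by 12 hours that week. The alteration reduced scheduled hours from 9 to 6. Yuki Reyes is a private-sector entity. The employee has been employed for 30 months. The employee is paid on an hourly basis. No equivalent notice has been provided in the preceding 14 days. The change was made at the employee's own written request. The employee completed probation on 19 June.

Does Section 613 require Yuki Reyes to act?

No — not required.

(a) tenure ≥ 36 mo. — not met.
(b) no recent notice — met.
(1): F OR T → true.
(i) < 10 days' notice — met.
(A) not (hours reduced) — not satisfied.
(B) not (hourly-paid) — not met.
(ii) = F OR F = false.
(a) = T AND F = false.
(A) not employee-requested — fails.
(B) no CBA — fails.
(C) fixed location — not met.
(i): F OR F OR F → false.
(ii) past probation — satisfied.
So (b) is not satisfied (F AND T).
(i) schedule shift > 3h — satisfied.
(ii) public agency — not met.
(c): T AND F → false.
(2): F OR F OR F → false.
Overall = T AND F = false.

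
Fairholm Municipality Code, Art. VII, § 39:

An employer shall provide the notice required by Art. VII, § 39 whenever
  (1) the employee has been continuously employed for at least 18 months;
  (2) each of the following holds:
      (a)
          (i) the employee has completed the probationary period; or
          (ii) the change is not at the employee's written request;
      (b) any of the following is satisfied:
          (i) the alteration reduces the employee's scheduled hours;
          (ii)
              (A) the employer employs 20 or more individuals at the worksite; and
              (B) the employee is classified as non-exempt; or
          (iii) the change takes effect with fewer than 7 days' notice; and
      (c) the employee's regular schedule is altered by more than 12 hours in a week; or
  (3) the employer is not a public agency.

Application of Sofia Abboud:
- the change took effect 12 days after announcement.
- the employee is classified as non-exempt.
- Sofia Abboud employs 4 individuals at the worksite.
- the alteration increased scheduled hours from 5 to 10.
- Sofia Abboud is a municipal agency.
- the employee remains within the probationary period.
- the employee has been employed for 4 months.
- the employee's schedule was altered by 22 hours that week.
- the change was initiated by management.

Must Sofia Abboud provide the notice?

(1) tenure ≥ 18 mo. — fails.
(i) past probation — fails.
(ii) not employee-requested — met.
(a) = F OR T = true.
(i) hours reduced — fails.
(A) ≥ 20 at site — not satisfied.
(B) non-exempt — satisfied.
So (ii) is not satisfied (F AND T).
(iii) < 7 days' notice — not satisfied.
So (b) is not satisfied (F OR F OR F).
(c) schedule shift > 12h — satisfied.
(2) = T AND F AND T = false.
(3) not (public agency) — fails.
Overall = F OR F OR F = false.

No — not required.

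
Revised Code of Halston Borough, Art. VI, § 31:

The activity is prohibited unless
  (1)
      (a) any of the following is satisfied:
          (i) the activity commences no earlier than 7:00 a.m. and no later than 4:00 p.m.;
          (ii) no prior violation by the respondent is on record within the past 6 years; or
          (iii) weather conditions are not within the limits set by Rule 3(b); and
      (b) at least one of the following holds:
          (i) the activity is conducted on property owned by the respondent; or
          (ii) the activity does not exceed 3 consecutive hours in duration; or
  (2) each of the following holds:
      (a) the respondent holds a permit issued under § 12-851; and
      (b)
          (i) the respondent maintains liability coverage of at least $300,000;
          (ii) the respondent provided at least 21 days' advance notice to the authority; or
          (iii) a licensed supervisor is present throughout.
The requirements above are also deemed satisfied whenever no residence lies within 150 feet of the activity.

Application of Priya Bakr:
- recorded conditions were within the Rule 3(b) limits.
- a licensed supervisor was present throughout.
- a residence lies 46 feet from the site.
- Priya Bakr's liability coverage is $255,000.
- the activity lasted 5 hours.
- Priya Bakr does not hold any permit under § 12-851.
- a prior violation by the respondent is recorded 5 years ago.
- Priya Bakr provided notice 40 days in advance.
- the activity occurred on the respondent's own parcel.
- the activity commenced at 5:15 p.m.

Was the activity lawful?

No — unlawful.

(i) start within hours — not satisfied.
(ii) no prior violation — not satisfied.
(iii) not (weather ok) — not satisfied.
So (a) is not satisfied (F OR F OR F).
(i) own property — holds.
(ii) ≤ 3 hrs duration — fails.
(b) = T OR F = true.
So (1) is not satisfied (F AND T).
(a) holds permit — not satisfied.
(i) coverage ≥ $300,000 — not satisfied.
(ii) ≥21 days' notice — met.
(iii) supervisor present — satisfied.
(b) = F OR T OR T = true.
(2): F AND T → false.
So Overall is not satisfied (F OR F).
Exception (no residence in 150 ft) — not satisfied.
Result: main false OR exception false → false.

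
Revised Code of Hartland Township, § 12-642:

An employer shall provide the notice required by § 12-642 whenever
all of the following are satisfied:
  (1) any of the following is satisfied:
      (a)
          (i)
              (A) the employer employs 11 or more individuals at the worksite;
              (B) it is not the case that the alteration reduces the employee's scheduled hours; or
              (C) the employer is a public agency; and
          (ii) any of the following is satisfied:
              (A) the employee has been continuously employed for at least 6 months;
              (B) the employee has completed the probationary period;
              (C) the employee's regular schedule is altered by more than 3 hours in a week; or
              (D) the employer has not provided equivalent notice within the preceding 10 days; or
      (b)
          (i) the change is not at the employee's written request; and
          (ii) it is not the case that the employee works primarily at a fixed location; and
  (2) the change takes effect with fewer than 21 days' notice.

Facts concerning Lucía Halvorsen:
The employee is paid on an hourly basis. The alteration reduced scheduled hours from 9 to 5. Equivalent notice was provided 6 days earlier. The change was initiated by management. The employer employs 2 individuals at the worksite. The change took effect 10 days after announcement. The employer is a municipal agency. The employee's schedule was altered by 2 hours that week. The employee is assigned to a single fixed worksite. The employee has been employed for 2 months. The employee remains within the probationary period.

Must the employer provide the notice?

No — not required.

(A) ≥ 11 at site — fails.
(B) not (hours reduced) — not met.
(C) public agency — met.
(i): F OR F OR T → true.
(A) tenure ≥ 6 mo. — not satisfied.
(B) past probation — not satisfied.
(C) schedule shift > 3h — not satisfied.
(D) no recent notice — fails.
(ii) = F OR F OR F OR F = false.
(a): T AND F → false.
(i) not employee-requested — satisfied.
(ii) not (fixed location) — not satisfied.
(b): T AND F → false.
(1): F OR F → false.
(2) < 21 days' notice — met.
So Overall is not satisfied (F AND T).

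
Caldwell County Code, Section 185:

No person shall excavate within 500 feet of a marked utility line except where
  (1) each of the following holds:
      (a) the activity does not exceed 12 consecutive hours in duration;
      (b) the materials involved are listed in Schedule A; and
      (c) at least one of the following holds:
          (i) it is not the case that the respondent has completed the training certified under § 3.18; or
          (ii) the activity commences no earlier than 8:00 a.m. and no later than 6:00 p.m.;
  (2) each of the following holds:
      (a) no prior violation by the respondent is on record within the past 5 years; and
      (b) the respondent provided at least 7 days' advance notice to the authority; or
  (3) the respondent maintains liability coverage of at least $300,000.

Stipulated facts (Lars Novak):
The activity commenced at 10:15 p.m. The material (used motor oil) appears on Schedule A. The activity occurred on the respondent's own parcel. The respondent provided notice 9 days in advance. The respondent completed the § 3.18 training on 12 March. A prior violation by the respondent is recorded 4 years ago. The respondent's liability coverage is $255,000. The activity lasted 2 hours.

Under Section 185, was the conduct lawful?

(a) ≤ 12 hrs duration — satisfied.
(b) Schedule A material — holds.
(i) not (training certified) — not met.
(ii) start within hours — not met.
So (c) is not satisfied (F OR F).
(1): T AND T AND F → false.
(a) no prior violation — not satisfied.
(b) ≥7 days' notice — met.
So (2) is not satisfied (F AND T).
(3) coverage ≥ $300,000 — not satisfied.
Overall: F OR F OR F → false.

No — unlawful.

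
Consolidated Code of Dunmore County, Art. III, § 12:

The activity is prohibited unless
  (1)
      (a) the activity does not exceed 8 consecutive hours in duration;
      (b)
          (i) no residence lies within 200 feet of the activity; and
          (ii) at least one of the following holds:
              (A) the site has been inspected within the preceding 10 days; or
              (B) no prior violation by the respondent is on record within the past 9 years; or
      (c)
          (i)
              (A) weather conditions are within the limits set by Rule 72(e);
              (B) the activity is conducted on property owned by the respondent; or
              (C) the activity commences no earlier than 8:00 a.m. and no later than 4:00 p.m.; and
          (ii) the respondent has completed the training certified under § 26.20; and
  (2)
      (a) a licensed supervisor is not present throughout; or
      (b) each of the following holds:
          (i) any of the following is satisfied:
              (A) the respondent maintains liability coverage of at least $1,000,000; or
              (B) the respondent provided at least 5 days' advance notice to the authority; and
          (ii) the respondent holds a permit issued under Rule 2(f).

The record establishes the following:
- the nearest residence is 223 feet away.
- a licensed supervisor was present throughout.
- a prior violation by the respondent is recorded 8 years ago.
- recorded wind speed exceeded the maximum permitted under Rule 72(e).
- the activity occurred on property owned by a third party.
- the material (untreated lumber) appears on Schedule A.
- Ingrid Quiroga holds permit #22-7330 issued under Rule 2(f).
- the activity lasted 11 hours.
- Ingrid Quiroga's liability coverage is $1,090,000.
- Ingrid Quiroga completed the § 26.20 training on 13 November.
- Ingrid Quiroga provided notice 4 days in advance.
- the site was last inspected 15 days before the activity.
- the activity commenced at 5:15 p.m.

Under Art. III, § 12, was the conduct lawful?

No — unlawful.

(a) ≤ 8 hrs duration — not satisfied.
(i) no residence in 200 ft — holds.
(A) site inspected — fails.
(B) no prior violation — fails.
(ii): F OR F → false.
(b) = T AND F = false.
(A) weather ok — not met.
(B) own property — not met.
(C) start within hours — not met.
(i): F OR F OR F → false.
(ii) training certified — met.
(c) = F AND T = false.
(1): F OR F OR F → false.
(a) not (supervisor present) — not satisfied.
(A) coverage ≥ $1,000,000 — holds.
(B) ≥5 days' notice — not satisfied.
(i) = T OR F = true.
(ii) holds permit — satisfied.
(b) = T AND T = true.
(2) = F OR T = true.
Overall = F AND T = false.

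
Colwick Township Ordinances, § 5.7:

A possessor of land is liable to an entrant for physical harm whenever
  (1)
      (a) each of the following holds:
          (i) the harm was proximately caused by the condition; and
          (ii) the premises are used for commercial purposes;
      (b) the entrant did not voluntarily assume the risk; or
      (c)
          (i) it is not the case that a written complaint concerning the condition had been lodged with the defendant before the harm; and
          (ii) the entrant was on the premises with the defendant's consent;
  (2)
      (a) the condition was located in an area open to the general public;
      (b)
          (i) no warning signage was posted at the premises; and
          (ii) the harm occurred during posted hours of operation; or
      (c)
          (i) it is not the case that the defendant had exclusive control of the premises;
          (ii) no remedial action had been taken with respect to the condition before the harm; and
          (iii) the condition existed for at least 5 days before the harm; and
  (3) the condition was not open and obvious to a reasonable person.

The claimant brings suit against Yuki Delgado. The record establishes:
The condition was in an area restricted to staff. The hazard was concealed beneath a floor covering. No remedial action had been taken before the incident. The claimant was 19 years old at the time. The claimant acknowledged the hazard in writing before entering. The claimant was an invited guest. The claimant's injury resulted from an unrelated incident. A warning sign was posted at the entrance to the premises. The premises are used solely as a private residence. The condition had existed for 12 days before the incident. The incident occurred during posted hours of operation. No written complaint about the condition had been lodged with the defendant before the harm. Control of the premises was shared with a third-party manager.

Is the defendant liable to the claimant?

Yes — liable.

(i) proximate cause — not satisfied.
(ii) commercial use — not met.
So (a) is not satisfied (F AND F).
(b) no assumed risk — fails.
(i) not (complaint lodged) — satisfied.
(ii) consent to enter — met.
(c) = T AND T = true.
So (1) is satisfied (F OR F OR T).
(a) public area — fails.
(i) no signage posted — not met.
(ii) during posted hours — met.
(b) = F AND T = false.
(i) not (exclusive control) — met.
(ii) no remedial action — holds.
(iii) condition ≥5 days old — satisfied.
(c) = T AND T AND T = true.
(2) = F OR F OR T = true.
(3) not open/obvious — satisfied.
Overall: T AND T AND T → true.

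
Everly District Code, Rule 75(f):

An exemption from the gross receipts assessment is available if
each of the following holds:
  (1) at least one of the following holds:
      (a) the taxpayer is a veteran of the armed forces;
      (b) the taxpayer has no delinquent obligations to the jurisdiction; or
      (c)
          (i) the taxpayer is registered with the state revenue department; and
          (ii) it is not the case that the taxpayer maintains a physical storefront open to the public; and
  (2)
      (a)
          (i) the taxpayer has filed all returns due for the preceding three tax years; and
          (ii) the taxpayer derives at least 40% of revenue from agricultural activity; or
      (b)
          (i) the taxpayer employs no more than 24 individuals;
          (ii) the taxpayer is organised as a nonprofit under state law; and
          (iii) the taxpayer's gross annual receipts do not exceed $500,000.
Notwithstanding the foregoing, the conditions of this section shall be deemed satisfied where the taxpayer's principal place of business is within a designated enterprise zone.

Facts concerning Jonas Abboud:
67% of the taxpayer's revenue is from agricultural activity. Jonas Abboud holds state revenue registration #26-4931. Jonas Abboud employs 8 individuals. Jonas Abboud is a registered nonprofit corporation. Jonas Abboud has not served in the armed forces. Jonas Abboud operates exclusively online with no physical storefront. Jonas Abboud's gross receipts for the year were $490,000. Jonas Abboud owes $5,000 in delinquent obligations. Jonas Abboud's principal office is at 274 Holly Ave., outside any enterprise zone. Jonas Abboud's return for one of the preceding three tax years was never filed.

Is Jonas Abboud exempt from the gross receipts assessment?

Yes — exempt.

(a) veteran — not satisfied.
(b) no delinquency — fails.
(i) state-registered — holds.
(ii) not (has storefront) — holds.
So (c) is satisfied (T AND T).
So (1) is satisfied (F OR F OR T).
(i) returns current — not met.
(ii) ≥40% agricultural — satisfied.
So (a) is not satisfied (F AND T).
(i) ≤ 24 employees — met.
(ii) nonprofit — holds.
(iii) receipts ≤ $500,000 — met.
(b): T AND T AND T → true.
So (2) is satisfied (F OR T).
So Overall is satisfied (T AND T).
Exception (in enterprise zone) — not satisfied.
Result: main true OR exception false → true.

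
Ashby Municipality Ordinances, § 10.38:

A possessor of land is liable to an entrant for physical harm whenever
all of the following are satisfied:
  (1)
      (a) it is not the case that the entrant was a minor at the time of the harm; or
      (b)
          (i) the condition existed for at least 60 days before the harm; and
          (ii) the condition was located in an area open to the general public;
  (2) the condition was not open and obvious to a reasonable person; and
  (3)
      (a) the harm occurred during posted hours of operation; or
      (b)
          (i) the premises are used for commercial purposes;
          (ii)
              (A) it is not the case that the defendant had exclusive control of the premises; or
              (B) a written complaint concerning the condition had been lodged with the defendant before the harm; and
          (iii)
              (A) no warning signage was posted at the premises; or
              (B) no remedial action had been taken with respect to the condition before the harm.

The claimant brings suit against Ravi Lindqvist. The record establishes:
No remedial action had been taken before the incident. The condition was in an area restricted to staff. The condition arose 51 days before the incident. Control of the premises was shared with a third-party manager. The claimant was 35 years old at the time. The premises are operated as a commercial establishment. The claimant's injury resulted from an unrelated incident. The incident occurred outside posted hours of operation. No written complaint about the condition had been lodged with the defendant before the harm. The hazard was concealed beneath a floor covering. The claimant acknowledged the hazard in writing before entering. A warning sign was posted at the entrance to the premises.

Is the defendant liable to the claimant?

(a) not (entrant a minor) — holds.
(i) condition ≥60 days old — not satisfied.
(ii) public area — not met.
So (b) is not satisfied (F AND F).
So (1) is satisfied (T OR F).
(2) not open/obvious — holds.
(a) during posted hours — not met.
(i) commercial use — holds.
(A) not (exclusive control) — satisfied.
(B) complaint lodged — not satisfied.
(ii): T OR F → true.
(A) no signage posted — not satisfied.
(B) no remedial action — holds.
(iii): F OR T → true.
So (b) is satisfied (T AND T AND T).
(3): F OR T → true.
Overall = T AND T AND T = true.

Yes — liable.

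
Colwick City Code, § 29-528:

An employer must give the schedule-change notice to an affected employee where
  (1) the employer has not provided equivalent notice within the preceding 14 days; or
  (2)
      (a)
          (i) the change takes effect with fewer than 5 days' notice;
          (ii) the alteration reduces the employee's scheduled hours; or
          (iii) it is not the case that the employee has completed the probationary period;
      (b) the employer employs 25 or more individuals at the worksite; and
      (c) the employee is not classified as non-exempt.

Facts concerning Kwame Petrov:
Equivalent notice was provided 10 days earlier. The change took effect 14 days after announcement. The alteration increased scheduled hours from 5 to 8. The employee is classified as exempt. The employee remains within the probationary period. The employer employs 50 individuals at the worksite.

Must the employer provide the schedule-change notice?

Yes — required.

(1) no recent notice — fails.
(i) < 5 days' notice — not met.
(ii) hours reduced — not met.
(iii) not (past probation) — satisfied.
(a): F OR F OR T → true.
(b) ≥ 25 at site — met.
(c) not (non-exempt) — satisfied.
(2): T AND T AND T → true.
Overall = F OR T = true.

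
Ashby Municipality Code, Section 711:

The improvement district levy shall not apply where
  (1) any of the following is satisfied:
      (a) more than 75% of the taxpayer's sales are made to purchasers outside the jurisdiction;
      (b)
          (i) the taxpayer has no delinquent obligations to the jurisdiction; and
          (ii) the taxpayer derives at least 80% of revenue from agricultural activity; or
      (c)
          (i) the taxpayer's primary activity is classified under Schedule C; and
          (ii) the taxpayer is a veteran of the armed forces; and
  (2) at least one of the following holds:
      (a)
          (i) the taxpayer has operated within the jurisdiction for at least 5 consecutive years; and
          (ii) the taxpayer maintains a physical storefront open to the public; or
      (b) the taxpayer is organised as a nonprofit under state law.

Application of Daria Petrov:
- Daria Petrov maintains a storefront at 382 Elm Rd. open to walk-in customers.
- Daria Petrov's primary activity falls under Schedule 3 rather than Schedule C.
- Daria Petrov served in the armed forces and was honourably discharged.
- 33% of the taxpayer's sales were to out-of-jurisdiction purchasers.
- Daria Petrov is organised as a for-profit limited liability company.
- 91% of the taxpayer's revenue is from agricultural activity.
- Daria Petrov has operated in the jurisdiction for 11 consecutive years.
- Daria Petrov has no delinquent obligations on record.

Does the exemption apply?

Yes — exempt.

(a) >75% out-of-jur. sales — not met.
(i) no delinquency — met.
(ii) ≥80% agricultural — holds.
So (b) is satisfied (T AND T).
(i) Schedule C activity — not satisfied.
(ii) veteran — satisfied.
So (c) is not satisfied (F AND T).
(1): F OR T OR F → true.
(i) ≥ 5 yrs in jurisdiction — met.
(ii) has storefront — met.
(a): T AND T → true.
(b) nonprofit — not met.
(2): T OR F → true.
So Overall is satisfied (T AND T).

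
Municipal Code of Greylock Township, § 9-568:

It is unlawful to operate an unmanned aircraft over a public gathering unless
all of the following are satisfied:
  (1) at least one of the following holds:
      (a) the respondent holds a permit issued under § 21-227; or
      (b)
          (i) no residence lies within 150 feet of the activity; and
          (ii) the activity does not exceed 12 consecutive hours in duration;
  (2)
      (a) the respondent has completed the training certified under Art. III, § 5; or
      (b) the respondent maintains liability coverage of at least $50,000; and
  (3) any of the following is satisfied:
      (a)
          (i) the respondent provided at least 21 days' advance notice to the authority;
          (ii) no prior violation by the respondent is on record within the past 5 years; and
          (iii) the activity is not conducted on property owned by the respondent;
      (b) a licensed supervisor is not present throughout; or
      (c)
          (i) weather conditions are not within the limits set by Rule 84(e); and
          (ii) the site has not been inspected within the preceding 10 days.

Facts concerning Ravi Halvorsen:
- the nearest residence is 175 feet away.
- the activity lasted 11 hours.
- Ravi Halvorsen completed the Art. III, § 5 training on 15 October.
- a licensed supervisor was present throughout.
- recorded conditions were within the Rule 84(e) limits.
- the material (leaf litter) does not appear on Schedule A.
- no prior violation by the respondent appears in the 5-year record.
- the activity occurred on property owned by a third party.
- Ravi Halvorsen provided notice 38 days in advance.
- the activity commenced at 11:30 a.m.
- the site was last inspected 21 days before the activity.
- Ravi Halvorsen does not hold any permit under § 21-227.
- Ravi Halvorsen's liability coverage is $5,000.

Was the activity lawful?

Yes — lawful.

(a) holds permit — not met.
(i) no residence in 150 ft — holds.
(ii) ≤ 12 hrs duration — met.
So (b) is satisfied (T AND T).
So (1) is satisfied (F OR T).
(a) training certified — met.
(b) coverage ≥ $50,000 — fails.
(2) = T OR F = true.
(i) ≥21 days' notice — holds.
(ii) no prior violation — satisfied.
(iii) not (own property) — satisfied.
So (a) is satisfied (T AND T AND T).
(b) not (supervisor present) — not met.
(i) not (weather ok) — not satisfied.
(ii) not (site inspected) — met.
(c) = F AND T = false.
(3): T OR F OR F → true.
Overall: T AND T AND T → true.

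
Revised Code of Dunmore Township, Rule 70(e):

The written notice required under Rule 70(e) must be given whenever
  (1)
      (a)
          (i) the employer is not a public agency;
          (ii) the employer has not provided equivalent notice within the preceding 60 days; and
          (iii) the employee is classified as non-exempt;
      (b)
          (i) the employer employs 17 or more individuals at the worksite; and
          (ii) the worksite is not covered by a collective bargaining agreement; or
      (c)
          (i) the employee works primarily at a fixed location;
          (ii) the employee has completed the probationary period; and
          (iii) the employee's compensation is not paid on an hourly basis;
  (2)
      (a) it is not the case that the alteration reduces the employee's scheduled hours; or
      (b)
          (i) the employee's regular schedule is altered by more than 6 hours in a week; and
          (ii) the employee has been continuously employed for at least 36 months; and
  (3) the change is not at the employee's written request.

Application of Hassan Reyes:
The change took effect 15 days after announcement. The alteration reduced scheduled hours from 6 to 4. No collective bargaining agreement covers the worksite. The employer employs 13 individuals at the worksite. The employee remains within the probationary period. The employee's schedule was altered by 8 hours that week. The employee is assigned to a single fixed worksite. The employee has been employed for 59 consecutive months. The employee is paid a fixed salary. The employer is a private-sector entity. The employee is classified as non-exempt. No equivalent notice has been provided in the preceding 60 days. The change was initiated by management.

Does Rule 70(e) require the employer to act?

Yes — required.

(i) not (public agency) — holds.
(ii) no recent notice — satisfied.
(iii) non-exempt — satisfied.
(a) = T AND T AND T = true.
(i) ≥ 17 at site — not met.
(ii) no CBA — holds.
(b) = F AND T = false.
(i) fixed location — holds.
(ii) past probation — fails.
(iii) not (hourly-paid) — holds.
So (c) is not satisfied (T AND F AND T).
(1) = T OR F OR F = true.
(a) not (hours reduced) — not met.
(i) schedule shift > 6h — met.
(ii) tenure ≥ 36 mo. — satisfied.
(b): T AND T → true.
(2): F OR T → true.
(3) not employee-requested — holds.
Overall: T AND T AND T → true.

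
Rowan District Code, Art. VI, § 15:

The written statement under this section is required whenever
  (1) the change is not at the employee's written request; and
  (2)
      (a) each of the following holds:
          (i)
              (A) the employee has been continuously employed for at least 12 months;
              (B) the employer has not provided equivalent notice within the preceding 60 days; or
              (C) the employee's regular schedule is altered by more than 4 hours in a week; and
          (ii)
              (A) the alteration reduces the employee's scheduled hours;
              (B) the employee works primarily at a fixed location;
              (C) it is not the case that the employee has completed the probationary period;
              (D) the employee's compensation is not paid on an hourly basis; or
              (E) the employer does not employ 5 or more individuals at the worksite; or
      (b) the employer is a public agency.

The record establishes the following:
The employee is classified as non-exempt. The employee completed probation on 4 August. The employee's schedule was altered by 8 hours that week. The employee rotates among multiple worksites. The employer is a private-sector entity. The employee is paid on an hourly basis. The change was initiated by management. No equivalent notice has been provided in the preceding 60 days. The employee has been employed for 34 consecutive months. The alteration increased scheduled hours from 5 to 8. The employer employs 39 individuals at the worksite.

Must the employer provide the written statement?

(1) not employee-requested — met.
(A) tenure ≥ 12 mo. — satisfied.
(B) no recent notice — satisfied.
(C) schedule shift > 4h — met.
(i): T OR T OR T → true.
(A) hours reduced — not met.
(B) fixed location — not satisfied.
(C) not (past probation) — not met.
(D) not (hourly-paid) — not met.
(E) not (≥ 5 at site) — not met.
(ii) = F OR F OR F OR F OR F = false.
(a) = T AND F = false.
(b) public agency — fails.
(2): F OR F → false.
Overall: T AND F → false.

No — not required.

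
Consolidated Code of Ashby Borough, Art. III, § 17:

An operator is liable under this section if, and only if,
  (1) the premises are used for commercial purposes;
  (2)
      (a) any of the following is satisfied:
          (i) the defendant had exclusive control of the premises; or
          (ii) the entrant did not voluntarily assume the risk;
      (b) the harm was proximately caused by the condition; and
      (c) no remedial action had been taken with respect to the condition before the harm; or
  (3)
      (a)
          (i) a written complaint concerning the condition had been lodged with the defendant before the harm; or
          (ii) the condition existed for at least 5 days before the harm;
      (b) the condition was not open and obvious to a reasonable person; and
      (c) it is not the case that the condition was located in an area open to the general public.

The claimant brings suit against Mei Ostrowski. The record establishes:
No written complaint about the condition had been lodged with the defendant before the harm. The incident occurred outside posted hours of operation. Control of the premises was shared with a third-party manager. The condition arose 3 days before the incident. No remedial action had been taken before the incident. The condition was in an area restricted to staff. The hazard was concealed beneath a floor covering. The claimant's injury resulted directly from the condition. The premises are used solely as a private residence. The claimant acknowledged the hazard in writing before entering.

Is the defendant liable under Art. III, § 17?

(1) commercial use — not met.
(i) exclusive control — not met.
(ii) no assumed risk — not satisfied.
(a): F OR F → false.
(b) proximate cause — holds.
(c) no remedial action — holds.
(2): F AND T AND T → false.
(i) complaint lodged — not satisfied.
(ii) condition ≥5 days old — not satisfied.
So (a) is not satisfied (F OR F).
(b) not open/obvious — holds.
(c) not (public area) — met.
(3) = F AND T AND T = false.
Overall = F OR F OR F = false.

No — not liable.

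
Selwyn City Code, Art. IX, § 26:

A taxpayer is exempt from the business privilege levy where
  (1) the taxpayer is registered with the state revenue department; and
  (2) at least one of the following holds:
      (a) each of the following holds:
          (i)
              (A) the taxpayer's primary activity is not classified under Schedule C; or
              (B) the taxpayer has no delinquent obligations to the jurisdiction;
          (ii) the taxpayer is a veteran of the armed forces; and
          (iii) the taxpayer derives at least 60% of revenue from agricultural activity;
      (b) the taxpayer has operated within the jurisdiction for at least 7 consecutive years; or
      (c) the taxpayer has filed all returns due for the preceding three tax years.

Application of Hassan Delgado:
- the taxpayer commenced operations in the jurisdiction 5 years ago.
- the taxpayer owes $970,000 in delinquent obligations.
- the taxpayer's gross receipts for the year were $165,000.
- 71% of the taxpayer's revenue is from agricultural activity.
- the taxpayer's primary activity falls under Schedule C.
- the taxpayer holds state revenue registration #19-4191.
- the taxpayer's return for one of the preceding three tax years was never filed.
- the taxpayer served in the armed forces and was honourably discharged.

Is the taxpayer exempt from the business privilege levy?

No — not exempt.

(1) state-registered — satisfied.
(A) not (Schedule C activity) — fails.
(B) no delinquency — not met.
So (i) is not satisfied (F OR F).
(ii) veteran — satisfied.
(iii) ≥60% agricultural — holds.
(a) = F AND T AND T = false.
(b) ≥ 7 yrs in jurisdiction — not satisfied.
(c) returns current — not met.
(2) = F OR F OR F = false.
Overall = T AND F = false.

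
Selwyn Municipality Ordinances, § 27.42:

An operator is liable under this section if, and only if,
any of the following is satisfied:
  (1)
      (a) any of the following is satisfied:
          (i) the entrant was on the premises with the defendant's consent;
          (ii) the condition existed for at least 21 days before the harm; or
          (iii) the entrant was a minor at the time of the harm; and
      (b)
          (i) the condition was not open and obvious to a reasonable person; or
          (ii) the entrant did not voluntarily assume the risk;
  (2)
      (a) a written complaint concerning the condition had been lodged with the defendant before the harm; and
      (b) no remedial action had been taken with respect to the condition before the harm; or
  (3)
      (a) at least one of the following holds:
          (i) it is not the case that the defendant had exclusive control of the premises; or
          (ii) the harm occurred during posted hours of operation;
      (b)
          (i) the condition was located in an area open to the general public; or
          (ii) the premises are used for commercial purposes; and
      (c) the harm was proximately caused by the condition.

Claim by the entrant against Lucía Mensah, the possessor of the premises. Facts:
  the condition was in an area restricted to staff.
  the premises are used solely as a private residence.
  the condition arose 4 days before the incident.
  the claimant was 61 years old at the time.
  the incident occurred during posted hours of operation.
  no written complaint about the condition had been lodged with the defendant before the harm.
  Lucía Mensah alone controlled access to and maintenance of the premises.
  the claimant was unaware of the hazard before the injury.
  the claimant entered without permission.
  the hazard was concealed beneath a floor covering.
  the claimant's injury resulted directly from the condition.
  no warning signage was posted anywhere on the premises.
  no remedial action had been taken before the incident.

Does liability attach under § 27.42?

No — not liable.

(i) consent to enter — not met.
(ii) condition ≥21 days old — not met.
(iii) entrant a minor — fails.
So (a) is not satisfied (F OR F OR F).
(i) not open/obvious — satisfied.
(ii) no assumed risk — met.
So (b) is satisfied (T OR T).
So (1) is not satisfied (F AND T).
(a) complaint lodged — not met.
(b) no remedial action — satisfied.
So (2) is not satisfied (F AND T).
(i) not (exclusive control) — not satisfied.
(ii) during posted hours — satisfied.
(a) = F OR T = true.
(i) public area — fails.
(ii) commercial use — not met.
(b): F OR F → false.
(c) proximate cause — met.
So (3) is not satisfied (T AND F AND T).
So Overall is not satisfied (F OR F OR F).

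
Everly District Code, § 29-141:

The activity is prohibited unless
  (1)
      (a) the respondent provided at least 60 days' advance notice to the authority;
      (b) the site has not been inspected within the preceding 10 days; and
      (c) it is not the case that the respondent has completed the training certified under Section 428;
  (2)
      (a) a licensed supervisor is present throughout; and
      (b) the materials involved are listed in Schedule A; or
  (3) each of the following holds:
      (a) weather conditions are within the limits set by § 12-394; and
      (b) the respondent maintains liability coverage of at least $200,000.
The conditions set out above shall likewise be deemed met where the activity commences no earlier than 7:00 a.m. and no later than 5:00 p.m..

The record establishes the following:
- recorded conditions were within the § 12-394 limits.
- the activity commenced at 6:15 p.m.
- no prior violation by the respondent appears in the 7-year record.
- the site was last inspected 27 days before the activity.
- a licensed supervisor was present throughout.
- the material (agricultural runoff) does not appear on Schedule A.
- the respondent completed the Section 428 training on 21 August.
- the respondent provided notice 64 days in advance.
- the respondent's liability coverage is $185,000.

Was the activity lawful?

(a) ≥60 days' notice — met.
(b) not (site inspected) — holds.
(c) not (training certified) — fails.
So (1) is not satisfied (T AND T AND F).
(a) supervisor present — met.
(b) Schedule A material — fails.
(2) = T AND F = false.
(a) weather ok — met.
(b) coverage ≥ $200,000 — fails.
(3): T AND F → false.
Overall: F OR F OR F → false.
Exception (start within hours) — not satisfied.
Result: main false OR exception false → false.

No — unlawful.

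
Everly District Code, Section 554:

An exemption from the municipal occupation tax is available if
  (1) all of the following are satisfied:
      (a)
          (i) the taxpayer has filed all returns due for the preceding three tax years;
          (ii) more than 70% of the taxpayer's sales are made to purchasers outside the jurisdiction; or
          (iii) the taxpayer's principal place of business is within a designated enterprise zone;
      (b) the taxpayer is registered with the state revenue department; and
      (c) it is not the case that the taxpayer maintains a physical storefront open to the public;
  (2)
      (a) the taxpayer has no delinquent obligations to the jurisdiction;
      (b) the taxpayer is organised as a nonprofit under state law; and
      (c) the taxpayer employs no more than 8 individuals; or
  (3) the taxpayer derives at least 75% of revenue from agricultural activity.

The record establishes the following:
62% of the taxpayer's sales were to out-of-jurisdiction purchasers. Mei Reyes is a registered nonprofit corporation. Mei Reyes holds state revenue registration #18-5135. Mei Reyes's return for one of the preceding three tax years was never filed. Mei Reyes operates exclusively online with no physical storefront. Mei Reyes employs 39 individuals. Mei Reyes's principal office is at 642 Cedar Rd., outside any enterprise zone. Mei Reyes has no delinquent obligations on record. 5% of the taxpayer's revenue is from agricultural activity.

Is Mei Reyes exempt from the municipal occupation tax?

(i) returns current — not satisfied.
(ii) >70% out-of-jur. sales — not satisfied.
(iii) in enterprise zone — fails.
So (a) is not satisfied (F OR F OR F).
(b) state-registered — holds.
(c) not (has storefront) — satisfied.
(1) = F AND T AND T = false.
(a) no delinquency — satisfied.
(b) nonprofit — holds.
(c) ≤ 8 employees — not met.
(2) = T AND T AND F = false.
(3) ≥75% agricultural — not satisfied.
Overall: F OR F OR F → false.

No — not exempt.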